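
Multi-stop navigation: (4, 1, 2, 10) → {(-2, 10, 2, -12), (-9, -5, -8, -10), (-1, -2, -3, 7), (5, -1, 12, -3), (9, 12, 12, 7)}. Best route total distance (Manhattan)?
147
(one optimal route: (4, 1, 2, 10) → (-1, -2, -3, 7) → (-9, -5, -8, -10) → (-2, 10, 2, -12) → (5, -1, 12, -3) → (9, 12, 12, 7))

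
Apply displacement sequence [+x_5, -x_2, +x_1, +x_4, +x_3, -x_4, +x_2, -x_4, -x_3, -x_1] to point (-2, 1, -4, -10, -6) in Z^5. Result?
(-2, 1, -4, -11, -5)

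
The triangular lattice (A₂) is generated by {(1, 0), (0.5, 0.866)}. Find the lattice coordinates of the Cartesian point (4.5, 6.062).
b₁ + 7b₂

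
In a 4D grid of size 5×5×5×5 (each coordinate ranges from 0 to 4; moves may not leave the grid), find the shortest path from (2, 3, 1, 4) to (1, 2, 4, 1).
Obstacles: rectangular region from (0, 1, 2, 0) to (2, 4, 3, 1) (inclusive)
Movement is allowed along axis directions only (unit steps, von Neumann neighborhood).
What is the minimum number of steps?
8
(one shortest path: (2, 3, 1, 4) → (1, 3, 1, 4) → (1, 2, 1, 4) → (1, 2, 2, 4) → (1, 2, 3, 4) → (1, 2, 4, 4) → (1, 2, 4, 3) → (1, 2, 4, 2) → (1, 2, 4, 1))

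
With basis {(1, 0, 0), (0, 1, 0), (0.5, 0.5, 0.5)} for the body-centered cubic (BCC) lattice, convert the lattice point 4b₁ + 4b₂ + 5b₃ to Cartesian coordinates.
(6.5, 6.5, 2.5)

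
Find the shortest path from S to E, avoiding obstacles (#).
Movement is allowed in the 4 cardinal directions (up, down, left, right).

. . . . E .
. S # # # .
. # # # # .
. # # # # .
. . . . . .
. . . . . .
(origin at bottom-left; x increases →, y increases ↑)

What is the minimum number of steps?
4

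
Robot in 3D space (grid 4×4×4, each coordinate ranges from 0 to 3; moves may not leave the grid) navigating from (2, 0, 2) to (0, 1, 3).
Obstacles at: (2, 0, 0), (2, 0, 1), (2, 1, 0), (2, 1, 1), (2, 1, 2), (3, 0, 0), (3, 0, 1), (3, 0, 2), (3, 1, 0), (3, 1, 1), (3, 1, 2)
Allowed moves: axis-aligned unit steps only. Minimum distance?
4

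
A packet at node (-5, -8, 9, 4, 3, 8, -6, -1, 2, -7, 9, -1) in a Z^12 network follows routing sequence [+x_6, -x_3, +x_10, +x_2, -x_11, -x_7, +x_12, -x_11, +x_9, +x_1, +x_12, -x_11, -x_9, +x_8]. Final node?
(-4, -7, 8, 4, 3, 9, -7, 0, 2, -6, 6, 1)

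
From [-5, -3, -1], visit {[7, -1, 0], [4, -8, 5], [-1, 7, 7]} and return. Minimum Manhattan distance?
74
(one optimal route: (-5, -3, -1) → (7, -1, 0) → (4, -8, 5) → (-1, 7, 7) → (-5, -3, -1))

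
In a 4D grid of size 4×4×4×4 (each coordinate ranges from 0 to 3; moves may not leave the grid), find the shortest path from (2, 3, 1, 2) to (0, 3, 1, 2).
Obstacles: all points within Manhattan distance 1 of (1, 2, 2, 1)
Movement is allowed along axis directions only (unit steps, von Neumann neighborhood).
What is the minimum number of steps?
2
(one shortest path: (2, 3, 1, 2) → (1, 3, 1, 2) → (0, 3, 1, 2))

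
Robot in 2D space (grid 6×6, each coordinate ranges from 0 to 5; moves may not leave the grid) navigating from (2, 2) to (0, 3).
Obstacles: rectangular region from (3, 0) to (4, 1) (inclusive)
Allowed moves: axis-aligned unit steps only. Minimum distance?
3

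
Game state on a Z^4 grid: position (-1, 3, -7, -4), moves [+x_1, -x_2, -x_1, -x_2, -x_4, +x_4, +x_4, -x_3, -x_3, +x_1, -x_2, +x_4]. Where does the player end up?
(0, 0, -9, -2)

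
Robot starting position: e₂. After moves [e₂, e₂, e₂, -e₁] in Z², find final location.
(-1, 4)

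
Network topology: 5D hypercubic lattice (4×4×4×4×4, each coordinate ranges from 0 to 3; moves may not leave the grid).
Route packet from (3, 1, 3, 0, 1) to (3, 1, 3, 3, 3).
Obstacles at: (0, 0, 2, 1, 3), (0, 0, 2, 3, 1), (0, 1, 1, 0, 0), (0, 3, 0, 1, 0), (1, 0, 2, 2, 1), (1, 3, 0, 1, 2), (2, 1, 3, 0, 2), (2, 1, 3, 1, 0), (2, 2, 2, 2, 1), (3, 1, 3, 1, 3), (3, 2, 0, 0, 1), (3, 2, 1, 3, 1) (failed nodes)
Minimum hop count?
5
(one shortest path: (3, 1, 3, 0, 1) → (3, 1, 3, 1, 1) → (3, 1, 3, 2, 1) → (3, 1, 3, 3, 1) → (3, 1, 3, 3, 2) → (3, 1, 3, 3, 3))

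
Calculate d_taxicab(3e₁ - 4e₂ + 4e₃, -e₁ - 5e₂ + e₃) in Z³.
8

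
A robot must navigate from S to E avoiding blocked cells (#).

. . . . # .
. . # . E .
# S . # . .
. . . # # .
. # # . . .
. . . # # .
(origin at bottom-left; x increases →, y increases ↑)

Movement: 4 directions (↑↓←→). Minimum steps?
6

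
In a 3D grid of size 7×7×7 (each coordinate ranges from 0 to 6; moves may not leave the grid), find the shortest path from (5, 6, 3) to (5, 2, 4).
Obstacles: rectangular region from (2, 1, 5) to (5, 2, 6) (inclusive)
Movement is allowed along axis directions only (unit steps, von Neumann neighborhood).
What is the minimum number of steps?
5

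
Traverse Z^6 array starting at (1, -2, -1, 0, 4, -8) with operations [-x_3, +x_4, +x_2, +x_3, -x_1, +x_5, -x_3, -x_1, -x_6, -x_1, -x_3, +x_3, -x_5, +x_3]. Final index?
(-2, -1, -1, 1, 4, -9)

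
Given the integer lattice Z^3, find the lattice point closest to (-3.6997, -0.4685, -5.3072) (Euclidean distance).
(-4, 0, -5)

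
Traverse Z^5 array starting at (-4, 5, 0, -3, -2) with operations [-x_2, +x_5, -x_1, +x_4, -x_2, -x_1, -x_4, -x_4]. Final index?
(-6, 3, 0, -4, -1)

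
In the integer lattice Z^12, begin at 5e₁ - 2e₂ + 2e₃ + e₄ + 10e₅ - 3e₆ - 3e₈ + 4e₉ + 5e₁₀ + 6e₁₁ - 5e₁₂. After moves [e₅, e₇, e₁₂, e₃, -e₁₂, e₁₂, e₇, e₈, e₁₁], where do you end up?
(5, -2, 3, 1, 11, -3, 2, -2, 4, 5, 7, -4)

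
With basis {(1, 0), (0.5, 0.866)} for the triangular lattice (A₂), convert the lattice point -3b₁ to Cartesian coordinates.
(-3, 0)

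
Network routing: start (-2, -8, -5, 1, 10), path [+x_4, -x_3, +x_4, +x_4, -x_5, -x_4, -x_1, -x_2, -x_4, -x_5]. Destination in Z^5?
(-3, -9, -6, 2, 8)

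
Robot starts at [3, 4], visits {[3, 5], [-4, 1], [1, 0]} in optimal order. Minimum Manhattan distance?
14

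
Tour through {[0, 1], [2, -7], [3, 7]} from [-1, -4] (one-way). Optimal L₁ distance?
25
(one optimal route: (-1, -4) → (2, -7) → (0, 1) → (3, 7))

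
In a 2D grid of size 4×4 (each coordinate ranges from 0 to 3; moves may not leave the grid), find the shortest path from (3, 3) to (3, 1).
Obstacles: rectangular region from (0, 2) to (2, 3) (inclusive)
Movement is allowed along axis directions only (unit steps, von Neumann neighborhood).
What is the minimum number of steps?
2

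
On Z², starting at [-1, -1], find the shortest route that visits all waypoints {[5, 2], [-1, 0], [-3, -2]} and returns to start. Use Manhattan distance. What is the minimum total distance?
24
(one optimal route: (-1, -1) → (5, 2) → (-1, 0) → (-3, -2) → (-1, -1))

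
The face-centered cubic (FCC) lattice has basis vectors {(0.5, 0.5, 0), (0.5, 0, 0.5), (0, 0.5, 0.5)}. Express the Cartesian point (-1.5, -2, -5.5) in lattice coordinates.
2b₁ - 5b₂ - 6b₃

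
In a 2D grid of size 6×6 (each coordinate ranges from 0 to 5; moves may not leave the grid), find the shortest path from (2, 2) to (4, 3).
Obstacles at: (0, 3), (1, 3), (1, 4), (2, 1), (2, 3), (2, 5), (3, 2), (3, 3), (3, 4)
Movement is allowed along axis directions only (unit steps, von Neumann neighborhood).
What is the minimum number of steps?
9
(one shortest path: (2, 2) → (1, 2) → (1, 1) → (1, 0) → (2, 0) → (3, 0) → (4, 0) → (4, 1) → (4, 2) → (4, 3))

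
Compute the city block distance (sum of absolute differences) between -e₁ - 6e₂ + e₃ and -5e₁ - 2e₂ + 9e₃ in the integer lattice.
16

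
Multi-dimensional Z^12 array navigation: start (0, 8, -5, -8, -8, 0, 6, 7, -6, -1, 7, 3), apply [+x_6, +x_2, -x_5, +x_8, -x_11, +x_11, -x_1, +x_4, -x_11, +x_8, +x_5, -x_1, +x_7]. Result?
(-2, 9, -5, -7, -8, 1, 7, 9, -6, -1, 6, 3)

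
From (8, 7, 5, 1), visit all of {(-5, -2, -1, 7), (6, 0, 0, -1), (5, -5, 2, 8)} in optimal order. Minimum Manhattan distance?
50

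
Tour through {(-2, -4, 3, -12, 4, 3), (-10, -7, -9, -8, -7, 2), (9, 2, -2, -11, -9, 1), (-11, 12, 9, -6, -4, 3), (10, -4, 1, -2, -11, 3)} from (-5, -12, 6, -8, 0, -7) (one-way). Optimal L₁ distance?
179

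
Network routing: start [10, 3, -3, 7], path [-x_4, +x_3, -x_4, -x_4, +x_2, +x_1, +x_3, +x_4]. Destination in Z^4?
(11, 4, -1, 5)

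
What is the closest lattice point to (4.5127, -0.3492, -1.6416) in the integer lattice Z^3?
(5, 0, -2)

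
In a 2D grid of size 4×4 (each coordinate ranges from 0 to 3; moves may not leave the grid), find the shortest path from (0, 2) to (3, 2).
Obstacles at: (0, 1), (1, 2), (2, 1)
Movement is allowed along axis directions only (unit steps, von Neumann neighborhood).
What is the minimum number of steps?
5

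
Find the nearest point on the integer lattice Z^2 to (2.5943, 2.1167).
(3, 2)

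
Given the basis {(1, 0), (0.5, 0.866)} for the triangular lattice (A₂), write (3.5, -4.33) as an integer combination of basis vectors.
6b₁ - 5b₂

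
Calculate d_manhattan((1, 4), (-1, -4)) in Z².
10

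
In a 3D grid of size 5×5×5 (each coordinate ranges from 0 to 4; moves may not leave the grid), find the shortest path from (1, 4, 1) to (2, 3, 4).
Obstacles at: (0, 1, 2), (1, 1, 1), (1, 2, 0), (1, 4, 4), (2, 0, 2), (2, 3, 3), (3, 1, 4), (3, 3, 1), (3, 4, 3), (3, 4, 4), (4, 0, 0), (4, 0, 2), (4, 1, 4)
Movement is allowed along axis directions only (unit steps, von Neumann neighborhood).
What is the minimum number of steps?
5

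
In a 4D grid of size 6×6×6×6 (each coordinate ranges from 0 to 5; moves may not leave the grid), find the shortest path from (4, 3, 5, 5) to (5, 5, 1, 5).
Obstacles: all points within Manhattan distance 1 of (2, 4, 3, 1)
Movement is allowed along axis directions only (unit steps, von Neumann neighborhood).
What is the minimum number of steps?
7
(one shortest path: (4, 3, 5, 5) → (5, 3, 5, 5) → (5, 4, 5, 5) → (5, 5, 5, 5) → (5, 5, 4, 5) → (5, 5, 3, 5) → (5, 5, 2, 5) → (5, 5, 1, 5))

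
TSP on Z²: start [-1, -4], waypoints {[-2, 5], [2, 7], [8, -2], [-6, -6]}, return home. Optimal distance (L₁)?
54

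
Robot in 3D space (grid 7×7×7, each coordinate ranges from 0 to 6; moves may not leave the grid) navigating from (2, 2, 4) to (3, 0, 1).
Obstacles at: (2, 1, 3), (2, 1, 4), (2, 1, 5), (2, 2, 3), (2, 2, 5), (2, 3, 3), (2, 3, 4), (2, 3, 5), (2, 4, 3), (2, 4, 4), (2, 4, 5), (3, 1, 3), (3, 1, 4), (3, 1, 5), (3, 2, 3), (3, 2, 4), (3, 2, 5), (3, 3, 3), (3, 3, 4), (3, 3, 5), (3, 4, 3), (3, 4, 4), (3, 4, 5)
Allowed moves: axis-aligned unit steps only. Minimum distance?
8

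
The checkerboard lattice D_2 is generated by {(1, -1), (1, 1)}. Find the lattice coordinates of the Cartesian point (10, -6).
8b₁ + 2b₂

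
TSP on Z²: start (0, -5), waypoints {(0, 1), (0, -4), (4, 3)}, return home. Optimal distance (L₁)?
24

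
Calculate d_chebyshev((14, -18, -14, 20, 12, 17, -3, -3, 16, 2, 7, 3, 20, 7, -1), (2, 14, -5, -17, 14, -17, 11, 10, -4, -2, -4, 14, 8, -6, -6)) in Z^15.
37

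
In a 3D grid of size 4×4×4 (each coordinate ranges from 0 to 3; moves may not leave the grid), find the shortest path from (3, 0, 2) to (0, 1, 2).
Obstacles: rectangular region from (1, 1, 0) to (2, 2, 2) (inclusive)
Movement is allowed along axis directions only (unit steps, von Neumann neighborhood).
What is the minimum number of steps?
4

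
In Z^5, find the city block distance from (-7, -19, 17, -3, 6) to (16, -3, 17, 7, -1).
56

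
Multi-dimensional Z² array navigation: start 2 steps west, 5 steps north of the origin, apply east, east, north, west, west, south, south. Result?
(-2, 4)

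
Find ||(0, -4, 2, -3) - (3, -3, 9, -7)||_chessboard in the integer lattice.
7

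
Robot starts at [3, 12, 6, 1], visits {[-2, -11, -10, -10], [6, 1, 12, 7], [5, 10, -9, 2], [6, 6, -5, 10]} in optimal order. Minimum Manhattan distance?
109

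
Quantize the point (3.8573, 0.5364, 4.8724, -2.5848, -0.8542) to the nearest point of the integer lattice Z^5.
(4, 1, 5, -3, -1)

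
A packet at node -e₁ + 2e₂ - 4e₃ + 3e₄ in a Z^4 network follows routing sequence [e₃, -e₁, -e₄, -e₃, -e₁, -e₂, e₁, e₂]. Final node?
(-2, 2, -4, 2)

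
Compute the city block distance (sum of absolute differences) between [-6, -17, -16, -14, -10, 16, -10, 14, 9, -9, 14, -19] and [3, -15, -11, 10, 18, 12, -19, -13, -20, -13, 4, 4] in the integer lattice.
174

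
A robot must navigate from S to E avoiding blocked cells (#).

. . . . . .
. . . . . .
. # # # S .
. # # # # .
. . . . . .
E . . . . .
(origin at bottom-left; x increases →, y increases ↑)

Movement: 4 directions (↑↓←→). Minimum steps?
9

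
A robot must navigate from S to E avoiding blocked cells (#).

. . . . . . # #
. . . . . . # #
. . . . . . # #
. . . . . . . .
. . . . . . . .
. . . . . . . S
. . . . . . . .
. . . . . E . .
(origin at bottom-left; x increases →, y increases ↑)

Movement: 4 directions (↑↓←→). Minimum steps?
4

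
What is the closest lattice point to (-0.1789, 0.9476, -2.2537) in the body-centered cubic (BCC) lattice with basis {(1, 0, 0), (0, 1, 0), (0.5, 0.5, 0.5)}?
(0, 1, -2)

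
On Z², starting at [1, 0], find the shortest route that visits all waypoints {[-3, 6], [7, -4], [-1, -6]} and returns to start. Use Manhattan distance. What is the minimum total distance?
44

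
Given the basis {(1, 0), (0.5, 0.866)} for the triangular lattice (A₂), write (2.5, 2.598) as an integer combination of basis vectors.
b₁ + 3b₂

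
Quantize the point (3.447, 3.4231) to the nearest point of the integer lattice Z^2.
(3, 3)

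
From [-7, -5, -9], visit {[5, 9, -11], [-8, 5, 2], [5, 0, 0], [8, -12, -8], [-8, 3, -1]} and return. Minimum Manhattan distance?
112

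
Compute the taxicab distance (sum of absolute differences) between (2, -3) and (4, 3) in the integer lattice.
8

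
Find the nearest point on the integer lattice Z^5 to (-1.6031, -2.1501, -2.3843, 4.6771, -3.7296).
(-2, -2, -2, 5, -4)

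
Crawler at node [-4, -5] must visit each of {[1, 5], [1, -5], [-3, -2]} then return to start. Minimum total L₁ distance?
30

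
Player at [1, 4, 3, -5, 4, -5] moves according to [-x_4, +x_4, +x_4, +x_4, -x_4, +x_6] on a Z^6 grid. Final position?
(1, 4, 3, -4, 4, -4)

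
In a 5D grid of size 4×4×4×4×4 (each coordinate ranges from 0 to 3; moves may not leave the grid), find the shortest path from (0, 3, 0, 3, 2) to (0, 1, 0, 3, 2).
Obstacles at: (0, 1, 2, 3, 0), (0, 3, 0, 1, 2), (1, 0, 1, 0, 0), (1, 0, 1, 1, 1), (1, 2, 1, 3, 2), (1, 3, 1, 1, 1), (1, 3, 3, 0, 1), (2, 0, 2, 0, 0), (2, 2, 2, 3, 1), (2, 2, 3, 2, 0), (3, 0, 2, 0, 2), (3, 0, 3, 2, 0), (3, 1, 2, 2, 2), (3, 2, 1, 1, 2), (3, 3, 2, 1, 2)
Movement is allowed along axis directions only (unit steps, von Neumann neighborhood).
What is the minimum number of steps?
2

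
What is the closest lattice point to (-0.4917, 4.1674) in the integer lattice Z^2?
(0, 4)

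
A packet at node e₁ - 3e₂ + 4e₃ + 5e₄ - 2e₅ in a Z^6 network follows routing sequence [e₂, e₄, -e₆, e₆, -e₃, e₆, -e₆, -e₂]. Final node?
(1, -3, 3, 6, -2, 0)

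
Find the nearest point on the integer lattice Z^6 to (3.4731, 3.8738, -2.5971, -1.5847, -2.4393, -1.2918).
(3, 4, -3, -2, -2, -1)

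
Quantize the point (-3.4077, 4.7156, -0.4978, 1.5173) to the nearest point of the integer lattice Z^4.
(-3, 5, 0, 2)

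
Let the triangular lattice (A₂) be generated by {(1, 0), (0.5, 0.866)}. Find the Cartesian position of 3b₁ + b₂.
(3.5, 0.866)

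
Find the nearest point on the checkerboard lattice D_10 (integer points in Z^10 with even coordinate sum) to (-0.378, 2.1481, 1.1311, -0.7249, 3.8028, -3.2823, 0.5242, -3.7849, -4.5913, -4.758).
(0, 2, 1, -1, 4, -3, 1, -4, -5, -5)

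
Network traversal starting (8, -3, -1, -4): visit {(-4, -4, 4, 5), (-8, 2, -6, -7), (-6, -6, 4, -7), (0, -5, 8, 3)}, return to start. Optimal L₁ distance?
102
(one optimal route: (8, -3, -1, -4) → (-8, 2, -6, -7) → (-6, -6, 4, -7) → (-4, -4, 4, 5) → (0, -5, 8, 3) → (8, -3, -1, -4))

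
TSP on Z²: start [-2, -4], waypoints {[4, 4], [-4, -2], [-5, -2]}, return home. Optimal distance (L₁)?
34
(one optimal route: (-2, -4) → (4, 4) → (-4, -2) → (-5, -2) → (-2, -4))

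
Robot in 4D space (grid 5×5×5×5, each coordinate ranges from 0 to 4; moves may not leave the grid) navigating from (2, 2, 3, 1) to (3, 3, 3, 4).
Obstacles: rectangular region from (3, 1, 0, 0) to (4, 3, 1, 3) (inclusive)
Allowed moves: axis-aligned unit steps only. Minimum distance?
5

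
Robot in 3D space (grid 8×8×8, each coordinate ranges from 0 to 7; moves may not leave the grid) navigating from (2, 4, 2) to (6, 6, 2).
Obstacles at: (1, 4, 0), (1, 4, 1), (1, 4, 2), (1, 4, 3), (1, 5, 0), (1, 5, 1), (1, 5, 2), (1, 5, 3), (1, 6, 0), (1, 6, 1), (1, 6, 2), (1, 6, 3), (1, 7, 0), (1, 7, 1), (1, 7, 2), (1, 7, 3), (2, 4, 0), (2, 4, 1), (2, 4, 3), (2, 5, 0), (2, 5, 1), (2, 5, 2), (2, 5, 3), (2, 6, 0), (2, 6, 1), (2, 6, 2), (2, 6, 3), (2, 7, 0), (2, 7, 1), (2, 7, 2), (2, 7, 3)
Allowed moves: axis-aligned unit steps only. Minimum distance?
6
(one shortest path: (2, 4, 2) → (3, 4, 2) → (4, 4, 2) → (5, 4, 2) → (6, 4, 2) → (6, 5, 2) → (6, 6, 2))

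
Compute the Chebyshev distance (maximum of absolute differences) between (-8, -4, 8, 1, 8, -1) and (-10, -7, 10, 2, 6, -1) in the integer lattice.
3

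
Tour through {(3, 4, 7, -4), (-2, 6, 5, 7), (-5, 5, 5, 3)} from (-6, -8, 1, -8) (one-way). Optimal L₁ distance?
57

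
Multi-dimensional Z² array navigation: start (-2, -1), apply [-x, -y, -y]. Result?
(-3, -3)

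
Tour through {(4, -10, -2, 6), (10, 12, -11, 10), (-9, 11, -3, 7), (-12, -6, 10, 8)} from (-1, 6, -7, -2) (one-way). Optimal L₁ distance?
132
(one optimal route: (-1, 6, -7, -2) → (10, 12, -11, 10) → (-9, 11, -3, 7) → (-12, -6, 10, 8) → (4, -10, -2, 6))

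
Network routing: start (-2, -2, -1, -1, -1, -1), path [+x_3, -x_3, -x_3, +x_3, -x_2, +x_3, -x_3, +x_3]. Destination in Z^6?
(-2, -3, 0, -1, -1, -1)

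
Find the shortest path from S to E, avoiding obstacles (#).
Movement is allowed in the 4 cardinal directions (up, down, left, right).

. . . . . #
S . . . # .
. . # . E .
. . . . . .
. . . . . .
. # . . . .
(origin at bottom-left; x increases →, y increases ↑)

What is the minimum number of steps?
5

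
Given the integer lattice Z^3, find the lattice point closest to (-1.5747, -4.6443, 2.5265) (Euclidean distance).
(-2, -5, 3)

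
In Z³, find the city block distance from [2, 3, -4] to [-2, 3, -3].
5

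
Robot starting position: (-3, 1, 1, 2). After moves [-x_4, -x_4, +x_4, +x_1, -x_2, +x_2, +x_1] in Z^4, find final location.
(-1, 1, 1, 1)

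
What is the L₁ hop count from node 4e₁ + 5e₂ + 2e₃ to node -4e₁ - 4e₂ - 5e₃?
24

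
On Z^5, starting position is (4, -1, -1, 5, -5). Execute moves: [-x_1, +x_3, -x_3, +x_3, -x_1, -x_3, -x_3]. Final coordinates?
(2, -1, -2, 5, -5)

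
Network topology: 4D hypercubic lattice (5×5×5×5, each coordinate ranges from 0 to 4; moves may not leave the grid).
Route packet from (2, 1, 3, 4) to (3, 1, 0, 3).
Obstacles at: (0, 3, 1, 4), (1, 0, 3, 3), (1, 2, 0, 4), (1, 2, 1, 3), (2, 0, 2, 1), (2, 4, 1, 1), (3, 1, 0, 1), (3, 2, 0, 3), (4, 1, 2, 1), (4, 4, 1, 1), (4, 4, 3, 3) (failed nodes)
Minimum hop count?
5
(one shortest path: (2, 1, 3, 4) → (3, 1, 3, 4) → (3, 1, 2, 4) → (3, 1, 1, 4) → (3, 1, 0, 4) → (3, 1, 0, 3))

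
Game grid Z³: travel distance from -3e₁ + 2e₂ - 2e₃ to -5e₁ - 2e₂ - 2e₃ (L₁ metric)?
6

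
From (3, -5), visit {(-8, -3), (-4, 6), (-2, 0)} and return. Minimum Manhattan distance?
44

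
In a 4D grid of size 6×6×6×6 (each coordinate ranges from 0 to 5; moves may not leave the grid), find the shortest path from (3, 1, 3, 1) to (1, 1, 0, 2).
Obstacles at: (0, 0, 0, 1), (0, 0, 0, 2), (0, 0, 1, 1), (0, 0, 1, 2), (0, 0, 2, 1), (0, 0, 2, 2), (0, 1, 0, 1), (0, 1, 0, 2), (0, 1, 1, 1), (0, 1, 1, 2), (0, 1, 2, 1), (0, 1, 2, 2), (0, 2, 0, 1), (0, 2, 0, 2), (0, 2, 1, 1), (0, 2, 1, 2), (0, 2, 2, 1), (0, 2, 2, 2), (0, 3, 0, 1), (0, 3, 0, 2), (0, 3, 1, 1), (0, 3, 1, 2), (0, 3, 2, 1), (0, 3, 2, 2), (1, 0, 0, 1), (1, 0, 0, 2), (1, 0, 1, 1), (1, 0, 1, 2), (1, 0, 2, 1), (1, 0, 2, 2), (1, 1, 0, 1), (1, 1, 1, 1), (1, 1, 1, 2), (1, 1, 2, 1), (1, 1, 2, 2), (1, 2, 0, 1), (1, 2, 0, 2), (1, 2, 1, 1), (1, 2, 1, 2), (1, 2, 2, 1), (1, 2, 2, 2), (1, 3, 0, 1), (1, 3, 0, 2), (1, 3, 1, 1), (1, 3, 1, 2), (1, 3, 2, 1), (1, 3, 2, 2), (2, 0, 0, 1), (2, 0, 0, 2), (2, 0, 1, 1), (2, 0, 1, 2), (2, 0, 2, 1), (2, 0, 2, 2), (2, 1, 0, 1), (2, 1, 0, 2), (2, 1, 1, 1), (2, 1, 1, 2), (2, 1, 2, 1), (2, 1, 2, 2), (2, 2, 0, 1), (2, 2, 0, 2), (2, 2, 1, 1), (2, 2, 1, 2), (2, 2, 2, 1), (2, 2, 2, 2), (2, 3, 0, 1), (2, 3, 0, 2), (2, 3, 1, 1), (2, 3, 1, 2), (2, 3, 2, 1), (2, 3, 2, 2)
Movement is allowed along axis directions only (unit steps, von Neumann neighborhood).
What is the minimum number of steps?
8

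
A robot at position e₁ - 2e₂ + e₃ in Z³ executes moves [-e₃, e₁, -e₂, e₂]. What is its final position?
(2, -2, 0)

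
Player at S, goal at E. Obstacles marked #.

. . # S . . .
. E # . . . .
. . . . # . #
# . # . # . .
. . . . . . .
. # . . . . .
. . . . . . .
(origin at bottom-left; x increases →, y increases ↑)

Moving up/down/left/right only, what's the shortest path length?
5
(one shortest path: (3, 6) → (3, 5) → (3, 4) → (2, 4) → (1, 4) → (1, 5))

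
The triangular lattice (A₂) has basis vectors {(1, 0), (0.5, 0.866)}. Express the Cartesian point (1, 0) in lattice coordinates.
b₁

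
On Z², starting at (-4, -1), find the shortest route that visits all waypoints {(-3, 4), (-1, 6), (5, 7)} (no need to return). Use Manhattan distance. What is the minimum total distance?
17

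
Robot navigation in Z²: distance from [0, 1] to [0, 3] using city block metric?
2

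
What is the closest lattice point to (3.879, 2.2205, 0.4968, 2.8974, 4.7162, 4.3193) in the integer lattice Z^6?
(4, 2, 0, 3, 5, 4)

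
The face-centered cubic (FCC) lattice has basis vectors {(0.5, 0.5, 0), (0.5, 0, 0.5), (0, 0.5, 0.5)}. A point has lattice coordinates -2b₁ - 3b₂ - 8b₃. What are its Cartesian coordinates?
(-2.5, -5, -5.5)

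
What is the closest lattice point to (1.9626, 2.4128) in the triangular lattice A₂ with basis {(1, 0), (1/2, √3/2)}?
(1.5, 2.598)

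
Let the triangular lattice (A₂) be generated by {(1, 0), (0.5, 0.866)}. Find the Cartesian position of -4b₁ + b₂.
(-3.5, 0.866)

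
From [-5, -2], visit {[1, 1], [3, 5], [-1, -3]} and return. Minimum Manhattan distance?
32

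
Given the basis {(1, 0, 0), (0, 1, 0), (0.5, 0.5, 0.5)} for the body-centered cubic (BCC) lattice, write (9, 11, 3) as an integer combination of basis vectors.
6b₁ + 8b₂ + 6b₃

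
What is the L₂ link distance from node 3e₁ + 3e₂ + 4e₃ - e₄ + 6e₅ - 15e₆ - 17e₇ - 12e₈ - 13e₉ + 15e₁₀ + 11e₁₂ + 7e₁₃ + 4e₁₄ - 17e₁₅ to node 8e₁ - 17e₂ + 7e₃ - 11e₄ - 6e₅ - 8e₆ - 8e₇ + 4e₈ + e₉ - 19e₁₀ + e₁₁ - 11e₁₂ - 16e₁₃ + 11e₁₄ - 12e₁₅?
59.1946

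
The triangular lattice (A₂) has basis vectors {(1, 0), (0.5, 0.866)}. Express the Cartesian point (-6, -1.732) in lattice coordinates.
-5b₁ - 2b₂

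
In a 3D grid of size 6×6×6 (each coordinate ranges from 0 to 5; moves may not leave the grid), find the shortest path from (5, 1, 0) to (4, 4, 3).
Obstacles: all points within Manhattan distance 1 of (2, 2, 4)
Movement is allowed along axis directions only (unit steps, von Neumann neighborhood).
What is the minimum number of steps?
7
(one shortest path: (5, 1, 0) → (4, 1, 0) → (4, 2, 0) → (4, 3, 0) → (4, 4, 0) → (4, 4, 1) → (4, 4, 2) → (4, 4, 3))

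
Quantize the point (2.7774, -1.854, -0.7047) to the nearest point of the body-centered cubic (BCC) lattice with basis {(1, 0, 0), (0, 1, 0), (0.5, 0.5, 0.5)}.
(3, -2, -1)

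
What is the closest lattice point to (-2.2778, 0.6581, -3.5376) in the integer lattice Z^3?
(-2, 1, -4)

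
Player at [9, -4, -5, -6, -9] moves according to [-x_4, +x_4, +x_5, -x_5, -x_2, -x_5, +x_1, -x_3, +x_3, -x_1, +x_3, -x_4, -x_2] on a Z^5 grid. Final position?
(9, -6, -4, -7, -10)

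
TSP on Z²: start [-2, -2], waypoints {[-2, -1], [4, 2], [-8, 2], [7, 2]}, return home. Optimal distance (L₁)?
38
(one optimal route: (-2, -2) → (-2, -1) → (4, 2) → (7, 2) → (-8, 2) → (-2, -2))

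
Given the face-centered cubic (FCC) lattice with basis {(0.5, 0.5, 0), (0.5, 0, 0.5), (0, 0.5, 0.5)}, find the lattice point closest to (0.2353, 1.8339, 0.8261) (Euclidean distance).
(0, 2, 1)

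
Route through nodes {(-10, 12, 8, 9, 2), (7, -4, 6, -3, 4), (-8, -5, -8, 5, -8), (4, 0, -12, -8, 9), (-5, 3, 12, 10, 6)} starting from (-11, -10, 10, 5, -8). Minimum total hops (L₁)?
173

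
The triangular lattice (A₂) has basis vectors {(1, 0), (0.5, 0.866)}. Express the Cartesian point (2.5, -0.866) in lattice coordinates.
3b₁ - b₂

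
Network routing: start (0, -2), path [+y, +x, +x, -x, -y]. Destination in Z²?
(1, -2)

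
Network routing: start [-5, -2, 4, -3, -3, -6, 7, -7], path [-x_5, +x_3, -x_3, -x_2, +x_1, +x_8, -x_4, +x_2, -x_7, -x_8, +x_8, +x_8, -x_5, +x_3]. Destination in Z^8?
(-4, -2, 5, -4, -5, -6, 6, -5)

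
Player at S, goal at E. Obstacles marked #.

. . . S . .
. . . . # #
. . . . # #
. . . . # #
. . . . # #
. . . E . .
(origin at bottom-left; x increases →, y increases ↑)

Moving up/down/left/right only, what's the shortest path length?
5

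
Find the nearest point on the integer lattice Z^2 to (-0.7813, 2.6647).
(-1, 3)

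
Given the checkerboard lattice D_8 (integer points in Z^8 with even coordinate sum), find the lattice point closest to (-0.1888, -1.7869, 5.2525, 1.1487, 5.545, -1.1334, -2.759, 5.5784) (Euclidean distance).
(0, -2, 5, 1, 6, -1, -3, 6)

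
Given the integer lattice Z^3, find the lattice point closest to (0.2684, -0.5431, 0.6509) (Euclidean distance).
(0, -1, 1)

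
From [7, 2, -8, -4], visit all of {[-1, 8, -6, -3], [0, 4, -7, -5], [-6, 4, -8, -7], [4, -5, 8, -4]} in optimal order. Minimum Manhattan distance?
68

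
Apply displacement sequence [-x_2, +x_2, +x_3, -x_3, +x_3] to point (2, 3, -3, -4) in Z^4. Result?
(2, 3, -2, -4)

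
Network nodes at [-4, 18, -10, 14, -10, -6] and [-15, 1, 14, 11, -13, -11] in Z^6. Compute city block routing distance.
63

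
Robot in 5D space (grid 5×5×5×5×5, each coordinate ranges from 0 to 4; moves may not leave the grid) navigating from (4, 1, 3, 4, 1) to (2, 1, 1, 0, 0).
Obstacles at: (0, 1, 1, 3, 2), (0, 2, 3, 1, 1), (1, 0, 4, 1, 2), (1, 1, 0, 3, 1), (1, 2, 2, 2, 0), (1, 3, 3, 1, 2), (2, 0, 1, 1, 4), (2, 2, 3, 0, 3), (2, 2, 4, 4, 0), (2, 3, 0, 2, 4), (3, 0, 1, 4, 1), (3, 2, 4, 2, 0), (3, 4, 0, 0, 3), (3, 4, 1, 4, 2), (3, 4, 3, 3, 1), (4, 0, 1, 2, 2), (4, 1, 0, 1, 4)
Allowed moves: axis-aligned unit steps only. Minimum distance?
9
(one shortest path: (4, 1, 3, 4, 1) → (3, 1, 3, 4, 1) → (2, 1, 3, 4, 1) → (2, 1, 2, 4, 1) → (2, 1, 1, 4, 1) → (2, 1, 1, 3, 1) → (2, 1, 1, 2, 1) → (2, 1, 1, 1, 1) → (2, 1, 1, 0, 1) → (2, 1, 1, 0, 0))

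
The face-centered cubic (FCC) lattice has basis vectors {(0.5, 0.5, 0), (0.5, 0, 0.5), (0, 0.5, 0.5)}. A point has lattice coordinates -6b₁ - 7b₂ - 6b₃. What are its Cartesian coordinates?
(-6.5, -6, -6.5)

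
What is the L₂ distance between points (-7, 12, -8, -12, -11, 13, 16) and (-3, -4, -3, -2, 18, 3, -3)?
41.2189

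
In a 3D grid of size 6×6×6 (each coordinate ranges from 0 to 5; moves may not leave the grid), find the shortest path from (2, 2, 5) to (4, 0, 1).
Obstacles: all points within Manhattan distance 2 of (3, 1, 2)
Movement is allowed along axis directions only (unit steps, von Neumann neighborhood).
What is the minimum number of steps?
10
(one shortest path: (2, 2, 5) → (3, 2, 5) → (4, 2, 5) → (5, 2, 5) → (5, 1, 5) → (5, 0, 5) → (5, 0, 4) → (5, 0, 3) → (5, 0, 2) → (5, 0, 1) → (4, 0, 1))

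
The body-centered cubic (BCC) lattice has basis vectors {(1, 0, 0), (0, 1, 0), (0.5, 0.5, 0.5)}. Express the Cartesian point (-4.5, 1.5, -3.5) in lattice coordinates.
-b₁ + 5b₂ - 7b₃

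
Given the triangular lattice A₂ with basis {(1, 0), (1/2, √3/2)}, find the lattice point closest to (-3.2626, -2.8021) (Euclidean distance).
(-3.5, -2.598)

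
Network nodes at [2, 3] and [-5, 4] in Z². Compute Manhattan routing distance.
8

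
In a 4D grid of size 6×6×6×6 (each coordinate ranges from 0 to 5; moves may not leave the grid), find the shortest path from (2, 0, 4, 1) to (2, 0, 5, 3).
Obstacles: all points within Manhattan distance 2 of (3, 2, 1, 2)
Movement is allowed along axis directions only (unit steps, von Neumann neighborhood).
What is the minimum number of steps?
3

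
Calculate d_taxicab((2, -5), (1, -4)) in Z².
2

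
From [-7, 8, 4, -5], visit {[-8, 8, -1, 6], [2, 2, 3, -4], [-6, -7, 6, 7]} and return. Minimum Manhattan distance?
90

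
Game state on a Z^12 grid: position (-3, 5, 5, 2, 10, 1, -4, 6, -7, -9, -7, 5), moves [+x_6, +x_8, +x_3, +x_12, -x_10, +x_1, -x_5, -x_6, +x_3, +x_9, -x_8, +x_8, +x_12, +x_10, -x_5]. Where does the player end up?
(-2, 5, 7, 2, 8, 1, -4, 7, -6, -9, -7, 7)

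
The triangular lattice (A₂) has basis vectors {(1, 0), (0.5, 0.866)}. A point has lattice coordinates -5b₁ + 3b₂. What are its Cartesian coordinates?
(-3.5, 2.598)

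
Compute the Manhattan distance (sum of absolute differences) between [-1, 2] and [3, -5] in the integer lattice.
11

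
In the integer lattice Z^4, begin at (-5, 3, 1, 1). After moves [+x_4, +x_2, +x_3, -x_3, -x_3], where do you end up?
(-5, 4, 0, 2)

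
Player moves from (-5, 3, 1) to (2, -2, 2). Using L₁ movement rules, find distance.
13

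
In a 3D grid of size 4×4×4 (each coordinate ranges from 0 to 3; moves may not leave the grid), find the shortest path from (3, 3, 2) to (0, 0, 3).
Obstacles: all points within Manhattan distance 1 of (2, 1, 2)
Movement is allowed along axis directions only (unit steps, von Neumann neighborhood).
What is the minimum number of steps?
7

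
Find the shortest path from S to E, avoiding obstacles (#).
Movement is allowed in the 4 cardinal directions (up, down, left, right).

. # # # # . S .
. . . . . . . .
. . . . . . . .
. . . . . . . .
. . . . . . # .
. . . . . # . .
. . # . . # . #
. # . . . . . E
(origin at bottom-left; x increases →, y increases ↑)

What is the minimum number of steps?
10
(one shortest path: (6, 7) → (7, 7) → (7, 6) → (7, 5) → (7, 4) → (7, 3) → (7, 2) → (6, 2) → (6, 1) → (6, 0) → (7, 0))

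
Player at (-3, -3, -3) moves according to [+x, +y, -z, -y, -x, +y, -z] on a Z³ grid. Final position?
(-3, -2, -5)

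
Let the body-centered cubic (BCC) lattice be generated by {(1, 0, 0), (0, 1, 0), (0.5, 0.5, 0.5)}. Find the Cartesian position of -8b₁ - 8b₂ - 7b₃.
(-11.5, -11.5, -3.5)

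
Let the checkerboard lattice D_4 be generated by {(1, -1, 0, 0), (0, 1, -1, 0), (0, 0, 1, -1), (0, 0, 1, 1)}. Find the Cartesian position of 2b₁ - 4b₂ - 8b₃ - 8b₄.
(2, -6, -12, 0)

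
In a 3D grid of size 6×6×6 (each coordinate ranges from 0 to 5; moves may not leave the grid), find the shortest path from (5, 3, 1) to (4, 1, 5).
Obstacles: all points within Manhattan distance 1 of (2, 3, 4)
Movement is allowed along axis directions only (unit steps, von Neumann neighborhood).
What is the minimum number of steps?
7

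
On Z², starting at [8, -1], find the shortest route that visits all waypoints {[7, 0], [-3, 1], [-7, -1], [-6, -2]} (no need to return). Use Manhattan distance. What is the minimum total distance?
21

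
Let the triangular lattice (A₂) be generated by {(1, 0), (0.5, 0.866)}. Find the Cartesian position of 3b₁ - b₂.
(2.5, -0.866)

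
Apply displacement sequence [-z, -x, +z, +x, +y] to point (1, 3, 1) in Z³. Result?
(1, 4, 1)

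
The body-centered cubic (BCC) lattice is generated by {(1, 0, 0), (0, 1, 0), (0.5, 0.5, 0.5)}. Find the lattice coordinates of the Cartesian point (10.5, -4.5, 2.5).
8b₁ - 7b₂ + 5b₃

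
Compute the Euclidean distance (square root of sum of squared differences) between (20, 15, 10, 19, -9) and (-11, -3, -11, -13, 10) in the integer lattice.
55.7763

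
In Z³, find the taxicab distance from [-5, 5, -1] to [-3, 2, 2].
8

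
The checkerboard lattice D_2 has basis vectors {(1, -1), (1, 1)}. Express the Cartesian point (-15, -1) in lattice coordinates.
-7b₁ - 8b₂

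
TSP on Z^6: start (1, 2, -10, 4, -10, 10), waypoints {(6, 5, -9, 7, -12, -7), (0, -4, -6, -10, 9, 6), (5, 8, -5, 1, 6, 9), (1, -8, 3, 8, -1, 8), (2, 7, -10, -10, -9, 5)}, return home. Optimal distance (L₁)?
222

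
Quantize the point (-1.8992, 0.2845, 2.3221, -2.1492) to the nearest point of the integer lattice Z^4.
(-2, 0, 2, -2)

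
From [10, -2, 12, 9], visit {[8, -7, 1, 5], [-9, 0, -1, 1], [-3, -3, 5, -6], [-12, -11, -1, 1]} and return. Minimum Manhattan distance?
124
(one optimal route: (10, -2, 12, 9) → (8, -7, 1, 5) → (-12, -11, -1, 1) → (-9, 0, -1, 1) → (-3, -3, 5, -6) → (10, -2, 12, 9))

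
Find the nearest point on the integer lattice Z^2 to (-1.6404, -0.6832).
(-2, -1)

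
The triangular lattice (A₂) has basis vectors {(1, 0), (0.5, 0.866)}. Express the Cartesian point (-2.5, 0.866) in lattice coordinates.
-3b₁ + b₂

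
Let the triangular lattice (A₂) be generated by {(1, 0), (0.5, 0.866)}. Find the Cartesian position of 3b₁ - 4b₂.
(1, -3.464)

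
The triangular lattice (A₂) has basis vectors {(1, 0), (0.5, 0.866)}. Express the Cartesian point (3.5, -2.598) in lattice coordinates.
5b₁ - 3b₂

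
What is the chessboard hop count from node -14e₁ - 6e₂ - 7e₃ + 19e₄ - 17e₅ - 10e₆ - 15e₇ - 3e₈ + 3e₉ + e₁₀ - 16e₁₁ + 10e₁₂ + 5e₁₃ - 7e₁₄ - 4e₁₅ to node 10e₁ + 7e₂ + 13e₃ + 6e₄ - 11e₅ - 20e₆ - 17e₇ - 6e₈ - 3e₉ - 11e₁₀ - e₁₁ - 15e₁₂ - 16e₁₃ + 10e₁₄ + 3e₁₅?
25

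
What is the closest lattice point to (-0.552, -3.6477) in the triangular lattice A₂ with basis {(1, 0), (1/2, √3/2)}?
(-1, -3.464)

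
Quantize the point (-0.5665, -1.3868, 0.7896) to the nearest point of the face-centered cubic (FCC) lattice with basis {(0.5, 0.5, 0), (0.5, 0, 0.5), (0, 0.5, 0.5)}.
(-0.5, -1.5, 1)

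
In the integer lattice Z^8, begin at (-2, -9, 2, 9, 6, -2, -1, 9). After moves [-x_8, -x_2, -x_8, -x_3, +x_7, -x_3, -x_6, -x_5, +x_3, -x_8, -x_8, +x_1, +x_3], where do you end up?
(-1, -10, 2, 9, 5, -3, 0, 5)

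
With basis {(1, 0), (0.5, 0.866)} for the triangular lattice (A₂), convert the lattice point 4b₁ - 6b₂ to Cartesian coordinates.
(1, -5.196)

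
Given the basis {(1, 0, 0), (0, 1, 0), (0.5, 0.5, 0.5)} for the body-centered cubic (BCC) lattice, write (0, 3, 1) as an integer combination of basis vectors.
-b₁ + 2b₂ + 2b₃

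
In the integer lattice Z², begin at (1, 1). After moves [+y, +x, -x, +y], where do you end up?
(1, 3)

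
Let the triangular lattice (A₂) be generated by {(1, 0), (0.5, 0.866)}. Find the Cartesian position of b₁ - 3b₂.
(-0.5, -2.598)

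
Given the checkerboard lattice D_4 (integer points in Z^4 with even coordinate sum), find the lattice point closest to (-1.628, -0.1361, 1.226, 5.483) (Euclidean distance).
(-2, 0, 1, 5)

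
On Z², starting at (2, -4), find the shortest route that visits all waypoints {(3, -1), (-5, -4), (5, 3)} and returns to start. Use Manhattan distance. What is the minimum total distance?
34
(one optimal route: (2, -4) → (3, -1) → (5, 3) → (-5, -4) → (2, -4))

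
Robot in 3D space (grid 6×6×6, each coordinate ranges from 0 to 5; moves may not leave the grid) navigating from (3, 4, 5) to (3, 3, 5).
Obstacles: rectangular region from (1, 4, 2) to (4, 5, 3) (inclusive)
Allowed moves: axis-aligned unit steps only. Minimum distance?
1
(one shortest path: (3, 4, 5) → (3, 3, 5))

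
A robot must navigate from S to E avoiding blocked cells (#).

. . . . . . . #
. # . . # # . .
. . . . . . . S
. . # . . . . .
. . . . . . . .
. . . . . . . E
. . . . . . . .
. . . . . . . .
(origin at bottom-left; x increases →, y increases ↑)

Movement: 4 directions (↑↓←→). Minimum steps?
3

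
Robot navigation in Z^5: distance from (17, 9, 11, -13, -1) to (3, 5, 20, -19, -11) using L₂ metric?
20.7123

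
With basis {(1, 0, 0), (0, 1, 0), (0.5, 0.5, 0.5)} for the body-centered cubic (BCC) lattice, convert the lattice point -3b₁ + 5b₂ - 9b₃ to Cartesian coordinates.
(-7.5, 0.5, -4.5)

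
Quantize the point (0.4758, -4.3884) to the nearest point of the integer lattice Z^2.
(0, -4)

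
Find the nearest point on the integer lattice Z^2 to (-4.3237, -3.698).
(-4, -4)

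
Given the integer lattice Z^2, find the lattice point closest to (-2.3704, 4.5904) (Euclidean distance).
(-2, 5)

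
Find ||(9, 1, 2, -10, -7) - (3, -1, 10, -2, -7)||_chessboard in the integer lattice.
8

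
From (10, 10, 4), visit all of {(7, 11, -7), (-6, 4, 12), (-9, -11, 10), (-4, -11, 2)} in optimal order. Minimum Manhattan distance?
87
(one optimal route: (10, 10, 4) → (7, 11, -7) → (-6, 4, 12) → (-9, -11, 10) → (-4, -11, 2))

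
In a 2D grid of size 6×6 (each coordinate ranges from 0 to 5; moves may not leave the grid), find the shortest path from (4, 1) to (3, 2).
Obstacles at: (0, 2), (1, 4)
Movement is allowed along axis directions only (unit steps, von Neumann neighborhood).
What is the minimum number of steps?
2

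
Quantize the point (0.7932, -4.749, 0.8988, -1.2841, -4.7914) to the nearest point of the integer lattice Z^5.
(1, -5, 1, -1, -5)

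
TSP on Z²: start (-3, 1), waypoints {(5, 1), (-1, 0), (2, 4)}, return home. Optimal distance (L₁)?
24
(one optimal route: (-3, 1) → (5, 1) → (2, 4) → (-1, 0) → (-3, 1))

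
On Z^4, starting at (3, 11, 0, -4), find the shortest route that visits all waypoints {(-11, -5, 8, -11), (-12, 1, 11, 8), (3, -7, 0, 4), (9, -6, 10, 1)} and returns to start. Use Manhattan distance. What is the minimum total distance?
156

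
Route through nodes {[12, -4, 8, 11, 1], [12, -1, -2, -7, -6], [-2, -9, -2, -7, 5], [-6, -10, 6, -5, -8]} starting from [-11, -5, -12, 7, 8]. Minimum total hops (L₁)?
145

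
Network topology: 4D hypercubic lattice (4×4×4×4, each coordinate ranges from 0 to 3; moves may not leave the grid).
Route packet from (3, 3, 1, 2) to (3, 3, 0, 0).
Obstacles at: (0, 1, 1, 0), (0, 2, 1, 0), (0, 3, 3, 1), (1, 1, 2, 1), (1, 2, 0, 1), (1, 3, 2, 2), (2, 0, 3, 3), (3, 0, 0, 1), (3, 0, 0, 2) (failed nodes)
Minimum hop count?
3
(one shortest path: (3, 3, 1, 2) → (3, 3, 0, 2) → (3, 3, 0, 1) → (3, 3, 0, 0))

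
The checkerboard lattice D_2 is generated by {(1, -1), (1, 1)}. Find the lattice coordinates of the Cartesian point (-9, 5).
-7b₁ - 2b₂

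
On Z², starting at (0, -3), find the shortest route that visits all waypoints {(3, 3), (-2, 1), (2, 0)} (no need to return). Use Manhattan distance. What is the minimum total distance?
15
(one optimal route: (0, -3) → (-2, 1) → (2, 0) → (3, 3))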